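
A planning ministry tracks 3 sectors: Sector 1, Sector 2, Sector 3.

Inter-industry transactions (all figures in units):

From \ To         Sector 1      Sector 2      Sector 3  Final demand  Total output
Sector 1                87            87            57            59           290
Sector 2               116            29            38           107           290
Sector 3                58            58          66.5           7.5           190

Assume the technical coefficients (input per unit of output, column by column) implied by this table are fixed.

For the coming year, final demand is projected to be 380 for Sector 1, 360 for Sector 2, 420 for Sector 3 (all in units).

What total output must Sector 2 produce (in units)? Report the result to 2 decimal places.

x_2 = 1711.48

Technical coefficients a_ij = z_ij / X_j:
  a_11 = 87/290 = 0.30, a_21 = 116/290 = 0.40, a_31 = 58/290 = 0.20
  a_12 = 87/290 = 0.30, a_22 = 29/290 = 0.10, a_32 = 58/290 = 0.20
  a_13 = 57/190 = 0.30, a_23 = 38/190 = 0.20, a_33 = 66.5/190 = 0.35
I − A =
  [   0.70    -0.30    -0.30]
  [  -0.40     0.90    -0.20]
  [  -0.20    -0.20     0.65]
Cofactors of I−A, C_ij = (−1)^(i+j)·(minor ij) (rows/columns in the sector order above):
  C_11 = (0.90)(0.65) − (-0.20)(-0.20) = 0.5450
  C_12 = −[(-0.40)(0.65) − (-0.20)(-0.20)] = 0.3000
  C_13 = (-0.40)(-0.20) − (0.90)(-0.20) = 0.2600
  C_21 = −[(-0.30)(0.65) − (-0.30)(-0.20)] = 0.2550
  C_22 = (0.70)(0.65) − (-0.30)(-0.20) = 0.3950
  C_23 = −[(0.70)(-0.20) − (-0.30)(-0.20)] = 0.2000
  C_31 = (-0.30)(-0.20) − (-0.30)(0.90) = 0.3300
  C_32 = −[(0.70)(-0.20) − (-0.30)(-0.40)] = 0.2600
  C_33 = (0.70)(0.90) − (-0.30)(-0.40) = 0.5100
det(I−A) = Σ_j (I−A)_1j·C_1j = (0.70)(0.5450) + (-0.30)(0.3000) + (-0.30)(0.2600) = 0.2135
adj(I−A) = Cᵀ =
  [ 0.5450   0.2550   0.3300]
  [ 0.3000   0.3950   0.2600]
  [ 0.2600   0.2000   0.5100]
(I − A)⁻¹ = adj(I−A) / det(I−A) ≈
  [   2.5527     1.1944     1.5457]
  [   1.4052     1.8501     1.2178]
  [   1.2178     0.9368     2.3888]
x = (I − A)⁻¹ d = adj(I−A)·d / det(I−A), with det(I−A) = 0.2135:
  x_1 = (0.5450·380 + 0.2550·360 + 0.3300·420) / 0.2135 = 437.50 / 0.2135 ≈ 2049.18
  x_2 = (0.3000·380 + 0.3950·360 + 0.2600·420) / 0.2135 = 365.40 / 0.2135 ≈ 1711.48
  x_3 = (0.2600·380 + 0.2000·360 + 0.5100·420) / 0.2135 = 385.00 / 0.2135 ≈ 1803.28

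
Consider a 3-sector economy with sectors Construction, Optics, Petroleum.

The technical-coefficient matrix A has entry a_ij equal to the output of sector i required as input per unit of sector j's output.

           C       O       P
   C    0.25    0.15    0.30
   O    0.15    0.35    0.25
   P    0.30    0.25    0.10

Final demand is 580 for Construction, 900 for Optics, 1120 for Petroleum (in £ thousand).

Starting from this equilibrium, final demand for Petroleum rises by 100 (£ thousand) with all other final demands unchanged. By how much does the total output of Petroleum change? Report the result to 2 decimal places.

I − A =
  [   0.75    -0.15    -0.30]
  [  -0.15     0.65    -0.25]
  [  -0.30    -0.25     0.90]
Cofactors of I−A, C_ij = (−1)^(i+j)·(minor ij) (rows/columns in the sector order above):
  C_11 = (0.65)(0.90) − (-0.25)(-0.25) = 0.5225
  C_12 = −[(-0.15)(0.90) − (-0.25)(-0.30)] = 0.2100
  C_13 = (-0.15)(-0.25) − (0.65)(-0.30) = 0.2325
  C_21 = −[(-0.15)(0.90) − (-0.30)(-0.25)] = 0.2100
  C_22 = (0.75)(0.90) − (-0.30)(-0.30) = 0.5850
  C_23 = −[(0.75)(-0.25) − (-0.15)(-0.30)] = 0.2325
  C_31 = (-0.15)(-0.25) − (-0.30)(0.65) = 0.2325
  C_32 = −[(0.75)(-0.25) − (-0.30)(-0.15)] = 0.2325
  C_33 = (0.75)(0.65) − (-0.15)(-0.15) = 0.4650
det(I−A) = Σ_j (I−A)_1j·C_1j = (0.75)(0.5225) + (-0.15)(0.2100) + (-0.30)(0.2325) = 0.290625
adj(I−A) = Cᵀ =
  [ 0.5225   0.2100   0.2325]
  [ 0.2100   0.5850   0.2325]
  [ 0.2325   0.2325   0.4650]
(I − A)⁻¹ = adj(I−A) / det(I−A) ≈
  [   1.7978     0.7226     0.8000]
  [   0.7226     2.0129     0.8000]
  [   0.8000     0.8000     1.6000]
Δx = (I − A)⁻¹ Δd with Δd having +100 in the Petroleum component and 0 elsewhere.
So Δx_P = L_PP · (+100), where L_PP = adj(I−A)_PP / det(I−A) = 0.4650 / 0.290625.
Δx_P = 0.4650 × (+100) / 0.290625 = 46.50 / 0.290625 = 160.00.

Δx_P = 160.00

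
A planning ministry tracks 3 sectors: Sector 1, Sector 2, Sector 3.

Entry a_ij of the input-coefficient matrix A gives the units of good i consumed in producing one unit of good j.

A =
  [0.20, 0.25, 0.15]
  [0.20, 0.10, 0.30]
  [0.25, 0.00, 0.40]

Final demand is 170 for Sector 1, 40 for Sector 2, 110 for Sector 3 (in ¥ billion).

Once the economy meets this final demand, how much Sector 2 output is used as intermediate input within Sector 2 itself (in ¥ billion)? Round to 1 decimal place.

I − A =
  [   0.80    -0.25    -0.15]
  [  -0.20     0.90    -0.30]
  [  -0.25     0.00     0.60]
Cofactors of I−A, C_ij = (−1)^(i+j)·(minor ij) (rows/columns in the sector order above):
  C_11 = (0.90)(0.60) − (-0.30)(0.00) = 0.5400
  C_12 = −[(-0.20)(0.60) − (-0.30)(-0.25)] = 0.1950
  C_13 = (-0.20)(0.00) − (0.90)(-0.25) = 0.2250
  C_21 = −[(-0.25)(0.60) − (-0.15)(0.00)] = 0.1500
  C_22 = (0.80)(0.60) − (-0.15)(-0.25) = 0.4425
  C_23 = −[(0.80)(0.00) − (-0.25)(-0.25)] = 0.0625
  C_31 = (-0.25)(-0.30) − (-0.15)(0.90) = 0.2100
  C_32 = −[(0.80)(-0.30) − (-0.15)(-0.20)] = 0.2700
  C_33 = (0.80)(0.90) − (-0.25)(-0.20) = 0.6700
det(I−A) = Σ_j (I−A)_1j·C_1j = (0.80)(0.5400) + (-0.25)(0.1950) + (-0.15)(0.2250) = 0.3495
adj(I−A) = Cᵀ =
  [ 0.5400   0.1500   0.2100]
  [ 0.1950   0.4425   0.2700]
  [ 0.2250   0.0625   0.6700]
(I − A)⁻¹ = adj(I−A) / det(I−A) ≈
  [   1.5451     0.4292     0.6009]
  [   0.5579     1.2661     0.7725]
  [   0.6438     0.1788     1.9170]
First solve x = (I − A)⁻¹ d = adj(I−A)·d / det(I−A); in particular x_2 = (0.1950·170 + 0.4425·40 + 0.2700·110) / 0.3495 = 80.55 / 0.3495 ≈ 230.472.
Intermediate flow from 2 to 2: z_22 = a_22 · x_2 = 0.10 × 80.55 / 0.3495 = 8.055 / 0.3495 ≈ 23.0.

z_22 = 23.0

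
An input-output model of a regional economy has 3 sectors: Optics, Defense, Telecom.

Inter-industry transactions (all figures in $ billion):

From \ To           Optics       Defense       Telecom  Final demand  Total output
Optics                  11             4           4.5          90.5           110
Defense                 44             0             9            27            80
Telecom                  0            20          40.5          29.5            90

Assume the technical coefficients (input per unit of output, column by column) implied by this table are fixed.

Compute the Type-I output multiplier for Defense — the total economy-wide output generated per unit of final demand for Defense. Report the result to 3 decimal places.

Technical coefficients a_ij = z_ij / X_j:
  a_11 = 11/110 = 0.10, a_21 = 44/110 = 0.40, a_31 = 0/110 = 0.00
  a_12 = 4/80 = 0.05, a_22 = 0/80 = 0.00, a_32 = 20/80 = 0.25
  a_13 = 4.5/90 = 0.05, a_23 = 9/90 = 0.10, a_33 = 40.5/90 = 0.45
I − A =
  [   0.90    -0.05    -0.05]
  [  -0.40     1.00    -0.10]
  [   0.00    -0.25     0.55]
Cofactors of I−A, C_ij = (−1)^(i+j)·(minor ij) (rows/columns in the sector order above):
  C_11 = (1.00)(0.55) − (-0.10)(-0.25) = 0.5250
  C_12 = −[(-0.40)(0.55) − (-0.10)(0.00)] = 0.2200
  C_13 = (-0.40)(-0.25) − (1.00)(0.00) = 0.1000
  C_21 = −[(-0.05)(0.55) − (-0.05)(-0.25)] = 0.0400
  C_22 = (0.90)(0.55) − (-0.05)(0.00) = 0.4950
  C_23 = −[(0.90)(-0.25) − (-0.05)(0.00)] = 0.2250
  C_31 = (-0.05)(-0.10) − (-0.05)(1.00) = 0.0550
  C_32 = −[(0.90)(-0.10) − (-0.05)(-0.40)] = 0.1100
  C_33 = (0.90)(1.00) − (-0.05)(-0.40) = 0.8800
det(I−A) = Σ_j (I−A)_1j·C_1j = (0.90)(0.5250) + (-0.05)(0.2200) + (-0.05)(0.1000) = 0.4565
adj(I−A) = Cᵀ =
  [ 0.5250   0.0400   0.0550]
  [ 0.2200   0.4950   0.1100]
  [ 0.1000   0.2250   0.8800]
(I − A)⁻¹ = adj(I−A) / det(I−A) ≈
  [   1.1501     0.0876     0.1205]
  [   0.4819     1.0843     0.2410]
  [   0.2191     0.4929     1.9277]
The output multiplier for sector j is the column-j sum of the Leontief inverse (I − A)⁻¹ = adj(I−A) / det(I−A).
Column 2 of adj(I−A): (0.0400, 0.4950, 0.2250); det(I−A) = 0.4565.
m_2 = (0.0400 + 0.4950 + 0.2250) / 0.4565 = 0.76 / 0.4565 ≈ 1.665.

m_2 = 1.665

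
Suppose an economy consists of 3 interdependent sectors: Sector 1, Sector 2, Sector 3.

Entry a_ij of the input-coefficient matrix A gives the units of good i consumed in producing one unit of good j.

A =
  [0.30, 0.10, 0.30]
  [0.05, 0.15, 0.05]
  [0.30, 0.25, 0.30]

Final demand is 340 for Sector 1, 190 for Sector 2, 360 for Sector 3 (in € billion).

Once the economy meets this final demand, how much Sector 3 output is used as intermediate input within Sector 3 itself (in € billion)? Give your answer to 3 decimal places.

I − A =
  [   0.70    -0.10    -0.30]
  [  -0.05     0.85    -0.05]
  [  -0.30    -0.25     0.70]
Cofactors of I−A, C_ij = (−1)^(i+j)·(minor ij) (rows/columns in the sector order above):
  C_11 = (0.85)(0.70) − (-0.05)(-0.25) = 0.5825
  C_12 = −[(-0.05)(0.70) − (-0.05)(-0.30)] = 0.0500
  C_13 = (-0.05)(-0.25) − (0.85)(-0.30) = 0.2675
  C_21 = −[(-0.10)(0.70) − (-0.30)(-0.25)] = 0.1450
  C_22 = (0.70)(0.70) − (-0.30)(-0.30) = 0.4000
  C_23 = −[(0.70)(-0.25) − (-0.10)(-0.30)] = 0.2050
  C_31 = (-0.10)(-0.05) − (-0.30)(0.85) = 0.2600
  C_32 = −[(0.70)(-0.05) − (-0.30)(-0.05)] = 0.0500
  C_33 = (0.70)(0.85) − (-0.10)(-0.05) = 0.5900
det(I−A) = Σ_j (I−A)_1j·C_1j = (0.70)(0.5825) + (-0.10)(0.0500) + (-0.30)(0.2675) = 0.3225
adj(I−A) = Cᵀ =
  [ 0.5825   0.1450   0.2600]
  [ 0.0500   0.4000   0.0500]
  [ 0.2675   0.2050   0.5900]
(I − A)⁻¹ = adj(I−A) / det(I−A) ≈
  [   1.8062     0.4496     0.8062]
  [   0.1550     1.2403     0.1550]
  [   0.8295     0.6357     1.8295]
First solve x = (I − A)⁻¹ d = adj(I−A)·d / det(I−A); in particular x_3 = (0.2675·340 + 0.2050·190 + 0.5900·360) / 0.3225 = 342.30 / 0.3225 ≈ 1061.39535.
Intermediate flow from 3 to 3: z_33 = a_33 · x_3 = 0.30 × 342.30 / 0.3225 = 102.69 / 0.3225 ≈ 318.419.

z_33 = 318.419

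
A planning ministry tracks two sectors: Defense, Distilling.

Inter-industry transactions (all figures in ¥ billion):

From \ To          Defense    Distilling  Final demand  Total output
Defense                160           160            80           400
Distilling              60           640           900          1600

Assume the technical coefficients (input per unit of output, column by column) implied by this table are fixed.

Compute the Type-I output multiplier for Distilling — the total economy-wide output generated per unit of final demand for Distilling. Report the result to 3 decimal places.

Technical coefficients a_ij = z_ij / X_j:
  a_11 = 160/400 = 0.40, a_21 = 60/400 = 0.15
  a_12 = 160/1600 = 0.10, a_22 = 640/1600 = 0.40
I − A =
  [   0.60    -0.10]
  [  -0.15     0.60]
det(I−A) = (0.60)(0.60) − (-0.10)(-0.15) = 0.3450
adj(I−A) = [[0.60, 0.10], [0.15, 0.60]]
(I − A)⁻¹ = adj(I−A) / det(I−A) ≈
  [   1.7391     0.2899]
  [   0.4348     1.7391]
The output multiplier for sector j is the column-j sum of the Leontief inverse (I − A)⁻¹ = adj(I−A) / det(I−A).
Column 2 of adj(I−A): (0.10, 0.60); det(I−A) = 0.3450.
m_2 = (0.10 + 0.60) / 0.3450 = 0.70 / 0.3450 ≈ 2.029.

m_2 = 2.029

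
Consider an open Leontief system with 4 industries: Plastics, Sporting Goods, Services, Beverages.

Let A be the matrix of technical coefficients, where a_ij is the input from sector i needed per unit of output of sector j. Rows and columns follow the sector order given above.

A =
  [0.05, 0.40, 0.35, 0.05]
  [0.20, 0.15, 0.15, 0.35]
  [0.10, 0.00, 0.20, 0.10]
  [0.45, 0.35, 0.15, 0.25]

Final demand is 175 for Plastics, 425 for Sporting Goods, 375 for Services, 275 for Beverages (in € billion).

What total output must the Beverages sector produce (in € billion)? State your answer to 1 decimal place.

I − A =
  [   0.95    -0.40    -0.35    -0.05]
  [  -0.20     0.85    -0.15    -0.35]
  [  -0.10     0.00     0.80    -0.10]
  [  -0.45    -0.35    -0.15     0.75]
Compute the cofactors C_ij = (−1)^(i+j)·(3×3 minor ij) of I−A; the adjugate is their transpose:
adj(I−A) = Cᵀ =
  [ 0.394000   0.260250   0.255250   0.181750]
  [ 0.266250   0.495000   0.262500   0.283750]
  [ 0.096750   0.083000   0.343625   0.091000]
  [ 0.380000   0.403750   0.344375   0.546250]
det(I−A) = Σ_j (I−A)_1j·C_1j = (0.95)(0.394000) + (-0.40)(0.266250) + (-0.35)(0.096750) + (-0.05)(0.380000) = 0.2149375
(I − A)⁻¹ = adj(I−A) / det(I−A) ≈
  [   1.8331     1.2108     1.1876     0.8456]
  [   1.2387     2.3030     1.2213     1.3202]
  [   0.4501     0.3862     1.5987     0.4234]
  [   1.7680     1.8785     1.6022     2.5414]
x = (I − A)⁻¹ d = adj(I−A)·d / det(I−A), with det(I−A) = 0.2149375:
  x_1 = (0.394000·175 + 0.260250·425 + 0.255250·375 + 0.181750·275) / 0.2149375 = 325.25625 / 0.2149375 ≈ 1513.3
  x_2 = (0.266250·175 + 0.495000·425 + 0.262500·375 + 0.283750·275) / 0.2149375 = 433.4375 / 0.2149375 ≈ 2016.6
  x_3 = (0.096750·175 + 0.083000·425 + 0.343625·375 + 0.091000·275) / 0.2149375 = 206.090625 / 0.2149375 ≈ 958.8
  x_4 = (0.380000·175 + 0.403750·425 + 0.344375·375 + 0.546250·275) / 0.2149375 = 517.453125 / 0.2149375 ≈ 2407.5

x_4 = 2407.5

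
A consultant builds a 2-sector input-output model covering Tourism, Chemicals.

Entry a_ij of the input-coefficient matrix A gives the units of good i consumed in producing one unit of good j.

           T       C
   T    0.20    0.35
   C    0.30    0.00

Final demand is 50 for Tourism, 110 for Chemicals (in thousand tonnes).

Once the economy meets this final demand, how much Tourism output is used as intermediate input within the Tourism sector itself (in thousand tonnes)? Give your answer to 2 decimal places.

I − A =
  [   0.80    -0.35]
  [  -0.30     1.00]
det(I−A) = (0.80)(1.00) − (-0.35)(-0.30) = 0.6950
adj(I−A) = [[1.00, 0.35], [0.30, 0.80]]
(I − A)⁻¹ = adj(I−A) / det(I−A) ≈
  [   1.4388     0.5036]
  [   0.4317     1.1511]
First solve x = (I − A)⁻¹ d = adj(I−A)·d / det(I−A); in particular x_T = (1.00·50 + 0.35·110) / 0.6950 = 88.50 / 0.6950 ≈ 127.3381.
Intermediate flow from T to T: z_TT = a_TT · x_T = 0.20 × 88.50 / 0.6950 = 17.70 / 0.6950 ≈ 25.47.

z_TT = 25.47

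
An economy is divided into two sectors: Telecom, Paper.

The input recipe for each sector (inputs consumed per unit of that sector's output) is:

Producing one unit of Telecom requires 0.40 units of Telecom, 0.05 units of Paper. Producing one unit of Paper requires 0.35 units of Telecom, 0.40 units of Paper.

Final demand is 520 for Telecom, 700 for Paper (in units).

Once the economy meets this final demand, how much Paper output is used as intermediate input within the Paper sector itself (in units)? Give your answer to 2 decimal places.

z_22 = 520.88

I − A =
  [   0.60    -0.35]
  [  -0.05     0.60]
det(I−A) = (0.60)(0.60) − (-0.35)(-0.05) = 0.3425
adj(I−A) = [[0.60, 0.35], [0.05, 0.60]]
(I − A)⁻¹ = adj(I−A) / det(I−A) ≈
  [   1.7518     1.0219]
  [   0.1460     1.7518]
First solve x = (I − A)⁻¹ d = adj(I−A)·d / det(I−A); in particular x_2 = (0.05·520 + 0.60·700) / 0.3425 = 446.00 / 0.3425 ≈ 1302.1898.
Intermediate flow from 2 to 2: z_22 = a_22 · x_2 = 0.40 × 446.00 / 0.3425 = 178.40 / 0.3425 ≈ 520.88.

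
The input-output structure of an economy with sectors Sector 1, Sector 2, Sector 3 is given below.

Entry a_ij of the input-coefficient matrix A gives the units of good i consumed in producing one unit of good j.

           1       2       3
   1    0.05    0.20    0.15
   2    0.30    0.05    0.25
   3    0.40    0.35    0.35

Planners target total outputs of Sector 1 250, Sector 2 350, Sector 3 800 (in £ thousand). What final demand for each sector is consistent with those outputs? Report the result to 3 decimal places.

d_1 = 47.500, d_2 = 57.500, d_3 = 297.500

I − A =
  [   0.95    -0.20    -0.15]
  [  -0.30     0.95    -0.25]
  [  -0.40    -0.35     0.65]
d = (I − A) x:
  d_1 = (+0.95)·250 + (-0.20)·350 + (-0.15)·800 = 47.500
  d_2 = (-0.30)·250 + (+0.95)·350 + (-0.25)·800 = 57.500
  d_3 = (-0.40)·250 + (-0.35)·350 + (+0.65)·800 = 297.500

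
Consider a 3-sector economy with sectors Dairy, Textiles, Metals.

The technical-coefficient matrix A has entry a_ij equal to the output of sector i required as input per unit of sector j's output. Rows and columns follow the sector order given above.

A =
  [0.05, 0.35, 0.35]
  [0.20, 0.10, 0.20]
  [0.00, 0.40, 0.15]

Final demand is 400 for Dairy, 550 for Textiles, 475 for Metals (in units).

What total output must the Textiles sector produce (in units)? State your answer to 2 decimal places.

I − A =
  [   0.95    -0.35    -0.35]
  [  -0.20     0.90    -0.20]
  [   0.00    -0.40     0.85]
Cofactors of I−A, C_ij = (−1)^(i+j)·(minor ij) (rows/columns in the sector order above):
  C_11 = (0.90)(0.85) − (-0.20)(-0.40) = 0.6850
  C_12 = −[(-0.20)(0.85) − (-0.20)(0.00)] = 0.1700
  C_13 = (-0.20)(-0.40) − (0.90)(0.00) = 0.0800
  C_21 = −[(-0.35)(0.85) − (-0.35)(-0.40)] = 0.4375
  C_22 = (0.95)(0.85) − (-0.35)(0.00) = 0.8075
  C_23 = −[(0.95)(-0.40) − (-0.35)(0.00)] = 0.3800
  C_31 = (-0.35)(-0.20) − (-0.35)(0.90) = 0.3850
  C_32 = −[(0.95)(-0.20) − (-0.35)(-0.20)] = 0.2600
  C_33 = (0.95)(0.90) − (-0.35)(-0.20) = 0.7850
det(I−A) = Σ_j (I−A)_1j·C_1j = (0.95)(0.6850) + (-0.35)(0.1700) + (-0.35)(0.0800) = 0.56325
adj(I−A) = Cᵀ =
  [ 0.6850   0.4375   0.3850]
  [ 0.1700   0.8075   0.2600]
  [ 0.0800   0.3800   0.7850]
(I − A)⁻¹ = adj(I−A) / det(I−A) ≈
  [   1.2162     0.7767     0.6835]
  [   0.3018     1.4336     0.4616]
  [   0.1420     0.6747     1.3937]
x = (I − A)⁻¹ d = adj(I−A)·d / det(I−A), with det(I−A) = 0.56325:
  x_1 = (0.6850·400 + 0.4375·550 + 0.3850·475) / 0.56325 = 697.50 / 0.56325 ≈ 1238.35
  x_2 = (0.1700·400 + 0.8075·550 + 0.2600·475) / 0.56325 = 635.625 / 0.56325 ≈ 1128.50
  x_3 = (0.0800·400 + 0.3800·550 + 0.7850·475) / 0.56325 = 613.875 / 0.56325 ≈ 1089.88

x_2 = 1128.50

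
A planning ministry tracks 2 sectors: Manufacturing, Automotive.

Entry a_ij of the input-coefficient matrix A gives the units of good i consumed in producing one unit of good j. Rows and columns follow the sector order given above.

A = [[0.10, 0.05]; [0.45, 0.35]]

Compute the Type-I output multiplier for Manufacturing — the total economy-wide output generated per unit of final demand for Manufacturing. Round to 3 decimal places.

m_1 = 1.956

I − A =
  [   0.90    -0.05]
  [  -0.45     0.65]
det(I−A) = (0.90)(0.65) − (-0.05)(-0.45) = 0.5625
adj(I−A) = [[0.65, 0.05], [0.45, 0.90]]
(I − A)⁻¹ = adj(I−A) / det(I−A) ≈
  [   1.1556     0.0889]
  [   0.8000     1.6000]
The output multiplier for sector j is the column-j sum of the Leontief inverse (I − A)⁻¹ = adj(I−A) / det(I−A).
Column 1 of adj(I−A): (0.65, 0.45); det(I−A) = 0.5625.
m_1 = (0.65 + 0.45) / 0.5625 = 1.10 / 0.5625 ≈ 1.956.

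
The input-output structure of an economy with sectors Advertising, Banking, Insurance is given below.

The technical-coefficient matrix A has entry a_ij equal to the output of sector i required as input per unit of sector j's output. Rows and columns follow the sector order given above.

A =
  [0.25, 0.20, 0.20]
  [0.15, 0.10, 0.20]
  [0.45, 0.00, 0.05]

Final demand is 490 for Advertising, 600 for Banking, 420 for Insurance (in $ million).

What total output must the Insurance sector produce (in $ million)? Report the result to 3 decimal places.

x_3 = 1018.686

I − A =
  [   0.75    -0.20    -0.20]
  [  -0.15     0.90    -0.20]
  [  -0.45     0.00     0.95]
Cofactors of I−A, C_ij = (−1)^(i+j)·(minor ij) (rows/columns in the sector order above):
  C_11 = (0.90)(0.95) − (-0.20)(0.00) = 0.8550
  C_12 = −[(-0.15)(0.95) − (-0.20)(-0.45)] = 0.2325
  C_13 = (-0.15)(0.00) − (0.90)(-0.45) = 0.4050
  C_21 = −[(-0.20)(0.95) − (-0.20)(0.00)] = 0.1900
  C_22 = (0.75)(0.95) − (-0.20)(-0.45) = 0.6225
  C_23 = −[(0.75)(0.00) − (-0.20)(-0.45)] = 0.0900
  C_31 = (-0.20)(-0.20) − (-0.20)(0.90) = 0.2200
  C_32 = −[(0.75)(-0.20) − (-0.20)(-0.15)] = 0.1800
  C_33 = (0.75)(0.90) − (-0.20)(-0.15) = 0.6450
det(I−A) = Σ_j (I−A)_1j·C_1j = (0.75)(0.8550) + (-0.20)(0.2325) + (-0.20)(0.4050) = 0.51375
adj(I−A) = Cᵀ =
  [ 0.8550   0.1900   0.2200]
  [ 0.2325   0.6225   0.1800]
  [ 0.4050   0.0900   0.6450]
(I − A)⁻¹ = adj(I−A) / det(I−A) ≈
  [   1.6642     0.3698     0.4282]
  [   0.4526     1.2117     0.3504]
  [   0.7883     0.1752     1.2555]
x = (I − A)⁻¹ d = adj(I−A)·d / det(I−A), with det(I−A) = 0.51375:
  x_1 = (0.8550·490 + 0.1900·600 + 0.2200·420) / 0.51375 = 625.35 / 0.51375 ≈ 1217.226
  x_2 = (0.2325·490 + 0.6225·600 + 0.1800·420) / 0.51375 = 563.025 / 0.51375 ≈ 1095.912
  x_3 = (0.4050·490 + 0.0900·600 + 0.6450·420) / 0.51375 = 523.35 / 0.51375 ≈ 1018.686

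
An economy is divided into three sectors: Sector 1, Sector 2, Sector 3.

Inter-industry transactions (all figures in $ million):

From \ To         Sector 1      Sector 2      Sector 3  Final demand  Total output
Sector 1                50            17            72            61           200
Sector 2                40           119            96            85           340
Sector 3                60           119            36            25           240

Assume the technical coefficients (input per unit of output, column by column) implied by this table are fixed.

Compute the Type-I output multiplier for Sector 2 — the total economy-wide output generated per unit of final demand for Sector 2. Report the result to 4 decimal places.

Technical coefficients a_ij = z_ij / X_j:
  a_11 = 50/200 = 0.25, a_21 = 40/200 = 0.20, a_31 = 60/200 = 0.30
  a_12 = 17/340 = 0.05, a_22 = 119/340 = 0.35, a_32 = 119/340 = 0.35
  a_13 = 72/240 = 0.30, a_23 = 96/240 = 0.40, a_33 = 36/240 = 0.15
I − A =
  [   0.75    -0.05    -0.30]
  [  -0.20     0.65    -0.40]
  [  -0.30    -0.35     0.85]
Cofactors of I−A, C_ij = (−1)^(i+j)·(minor ij) (rows/columns in the sector order above):
  C_11 = (0.65)(0.85) − (-0.40)(-0.35) = 0.4125
  C_12 = −[(-0.20)(0.85) − (-0.40)(-0.30)] = 0.2900
  C_13 = (-0.20)(-0.35) − (0.65)(-0.30) = 0.2650
  C_21 = −[(-0.05)(0.85) − (-0.30)(-0.35)] = 0.1475
  C_22 = (0.75)(0.85) − (-0.30)(-0.30) = 0.5475
  C_23 = −[(0.75)(-0.35) − (-0.05)(-0.30)] = 0.2775
  C_31 = (-0.05)(-0.40) − (-0.30)(0.65) = 0.2150
  C_32 = −[(0.75)(-0.40) − (-0.30)(-0.20)] = 0.3600
  C_33 = (0.75)(0.65) − (-0.05)(-0.20) = 0.4775
det(I−A) = Σ_j (I−A)_1j·C_1j = (0.75)(0.4125) + (-0.05)(0.2900) + (-0.30)(0.2650) = 0.215375
adj(I−A) = Cᵀ =
  [ 0.4125   0.1475   0.2150]
  [ 0.2900   0.5475   0.3600]
  [ 0.2650   0.2775   0.4775]
(I − A)⁻¹ = adj(I−A) / det(I−A) ≈
  [   1.91526     0.68485     0.99826]
  [   1.34649     2.54208     1.67150]
  [   1.23041     1.28845     2.21706]
The output multiplier for sector j is the column-j sum of the Leontief inverse (I − A)⁻¹ = adj(I−A) / det(I−A).
Column 2 of adj(I−A): (0.1475, 0.5475, 0.2775); det(I−A) = 0.215375.
m_2 = (0.1475 + 0.5475 + 0.2775) / 0.215375 = 0.9725 / 0.215375 ≈ 4.5154.

m_2 = 4.5154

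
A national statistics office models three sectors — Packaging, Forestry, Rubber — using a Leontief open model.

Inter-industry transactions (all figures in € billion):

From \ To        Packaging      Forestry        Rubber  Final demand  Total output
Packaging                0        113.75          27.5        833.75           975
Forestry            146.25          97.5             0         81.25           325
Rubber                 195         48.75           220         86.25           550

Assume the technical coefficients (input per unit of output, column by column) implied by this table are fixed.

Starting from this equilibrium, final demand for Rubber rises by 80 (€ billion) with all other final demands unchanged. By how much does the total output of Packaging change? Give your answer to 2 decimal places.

Δx_1 = 7.36

Technical coefficients a_ij = z_ij / X_j:
  a_11 = 0/975 = 0.00, a_21 = 146.25/975 = 0.15, a_31 = 195/975 = 0.20
  a_12 = 113.75/325 = 0.35, a_22 = 97.5/325 = 0.30, a_32 = 48.75/325 = 0.15
  a_13 = 27.5/550 = 0.05, a_23 = 0/550 = 0.00, a_33 = 220/550 = 0.40
I − A =
  [   1.00    -0.35    -0.05]
  [  -0.15     0.70     0.00]
  [  -0.20    -0.15     0.60]
Cofactors of I−A, C_ij = (−1)^(i+j)·(minor ij) (rows/columns in the sector order above):
  C_11 = (0.70)(0.60) − (0.00)(-0.15) = 0.4200
  C_12 = −[(-0.15)(0.60) − (0.00)(-0.20)] = 0.0900
  C_13 = (-0.15)(-0.15) − (0.70)(-0.20) = 0.1625
  C_21 = −[(-0.35)(0.60) − (-0.05)(-0.15)] = 0.2175
  C_22 = (1.00)(0.60) − (-0.05)(-0.20) = 0.5900
  C_23 = −[(1.00)(-0.15) − (-0.35)(-0.20)] = 0.2200
  C_31 = (-0.35)(0.00) − (-0.05)(0.70) = 0.0350
  C_32 = −[(1.00)(0.00) − (-0.05)(-0.15)] = 0.0075
  C_33 = (1.00)(0.70) − (-0.35)(-0.15) = 0.6475
det(I−A) = Σ_j (I−A)_1j·C_1j = (1.00)(0.4200) + (-0.35)(0.0900) + (-0.05)(0.1625) = 0.380375
adj(I−A) = Cᵀ =
  [ 0.4200   0.2175   0.0350]
  [ 0.0900   0.5900   0.0075]
  [ 0.1625   0.2200   0.6475]
(I − A)⁻¹ = adj(I−A) / det(I−A) ≈
  [   1.1042     0.5718     0.0920]
  [   0.2366     1.5511     0.0197]
  [   0.4272     0.5784     1.7023]
Δx = (I − A)⁻¹ Δd with Δd having +80 in the Rubber component and 0 elsewhere.
So Δx_1 = L_13 · (+80), where L_13 = adj(I−A)_13 / det(I−A) = 0.0350 / 0.380375.
Δx_1 = 0.0350 × (+80) / 0.380375 = 2.80 / 0.380375 ≈ 7.36.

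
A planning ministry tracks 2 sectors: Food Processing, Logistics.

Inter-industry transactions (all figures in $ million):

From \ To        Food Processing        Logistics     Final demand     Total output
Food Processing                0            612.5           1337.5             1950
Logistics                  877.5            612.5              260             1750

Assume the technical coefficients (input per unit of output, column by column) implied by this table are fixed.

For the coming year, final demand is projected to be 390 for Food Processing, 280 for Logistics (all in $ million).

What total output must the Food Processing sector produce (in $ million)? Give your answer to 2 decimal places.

Technical coefficients a_ij = z_ij / X_j:
  a_FF = 0/1950 = 0.00, a_LF = 877.5/1950 = 0.45
  a_FL = 612.5/1750 = 0.35, a_LL = 612.5/1750 = 0.35
I − A =
  [   1.00    -0.35]
  [  -0.45     0.65]
det(I−A) = (1.00)(0.65) − (-0.35)(-0.45) = 0.4925
adj(I−A) = [[0.65, 0.35], [0.45, 1.00]]
(I − A)⁻¹ = adj(I−A) / det(I−A) ≈
  [   1.3198     0.7107]
  [   0.9137     2.0305]
x = (I − A)⁻¹ d = adj(I−A)·d / det(I−A), with det(I−A) = 0.4925:
  x_F = (0.65·390 + 0.35·280) / 0.4925 = 351.50 / 0.4925 ≈ 713.71
  x_L = (0.45·390 + 1.00·280) / 0.4925 = 455.50 / 0.4925 ≈ 924.87

x_F = 713.71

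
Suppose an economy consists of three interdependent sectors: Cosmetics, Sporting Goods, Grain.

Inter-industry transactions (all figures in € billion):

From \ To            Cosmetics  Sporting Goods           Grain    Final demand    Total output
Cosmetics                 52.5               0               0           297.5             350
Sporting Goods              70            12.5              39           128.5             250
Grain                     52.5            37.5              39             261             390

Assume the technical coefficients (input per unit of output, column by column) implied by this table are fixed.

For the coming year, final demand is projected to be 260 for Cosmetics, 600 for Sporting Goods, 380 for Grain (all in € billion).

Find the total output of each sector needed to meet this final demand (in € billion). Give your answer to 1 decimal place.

Technical coefficients a_ij = z_ij / X_j:
  a_11 = 52.5/350 = 0.15, a_21 = 70/350 = 0.20, a_31 = 52.5/350 = 0.15
  a_12 = 0/250 = 0.00, a_22 = 12.5/250 = 0.05, a_32 = 37.5/250 = 0.15
  a_13 = 0/390 = 0.00, a_23 = 39/390 = 0.10, a_33 = 39/390 = 0.10
I − A =
  [   0.85     0.00     0.00]
  [  -0.20     0.95    -0.10]
  [  -0.15    -0.15     0.90]
Cofactors of I−A, C_ij = (−1)^(i+j)·(minor ij) (rows/columns in the sector order above):
  C_11 = (0.95)(0.90) − (-0.10)(-0.15) = 0.8400
  C_12 = −[(-0.20)(0.90) − (-0.10)(-0.15)] = 0.1950
  C_13 = (-0.20)(-0.15) − (0.95)(-0.15) = 0.1725
  C_21 = −[(0.00)(0.90) − (0.00)(-0.15)] = 0.0000
  C_22 = (0.85)(0.90) − (0.00)(-0.15) = 0.7650
  C_23 = −[(0.85)(-0.15) − (0.00)(-0.15)] = 0.1275
  C_31 = (0.00)(-0.10) − (0.00)(0.95) = 0.0000
  C_32 = −[(0.85)(-0.10) − (0.00)(-0.20)] = 0.0850
  C_33 = (0.85)(0.95) − (0.00)(-0.20) = 0.8075
det(I−A) = Σ_j (I−A)_1j·C_1j = (0.85)(0.8400) + (0.00)(0.1950) + (0.00)(0.1725) = 0.7140
adj(I−A) = Cᵀ =
  [ 0.8400   0.0000   0.0000]
  [ 0.1950   0.7650   0.0850]
  [ 0.1725   0.1275   0.8075]
(I − A)⁻¹ = adj(I−A) / det(I−A) ≈
  [   1.1765     0.0000     0.0000]
  [   0.2731     1.0714     0.1190]
  [   0.2416     0.1786     1.1310]
x = (I − A)⁻¹ d = adj(I−A)·d / det(I−A), with det(I−A) = 0.7140:
  x_1 = (0.8400·260 + 0.0000·600 + 0.0000·380) / 0.7140 = 218.40 / 0.7140 ≈ 305.9
  x_2 = (0.1950·260 + 0.7650·600 + 0.0850·380) / 0.7140 = 542.00 / 0.7140 ≈ 759.1
  x_3 = (0.1725·260 + 0.1275·600 + 0.8075·380) / 0.7140 = 428.20 / 0.7140 ≈ 599.7

x_1 = 305.9, x_2 = 759.1, x_3 = 599.7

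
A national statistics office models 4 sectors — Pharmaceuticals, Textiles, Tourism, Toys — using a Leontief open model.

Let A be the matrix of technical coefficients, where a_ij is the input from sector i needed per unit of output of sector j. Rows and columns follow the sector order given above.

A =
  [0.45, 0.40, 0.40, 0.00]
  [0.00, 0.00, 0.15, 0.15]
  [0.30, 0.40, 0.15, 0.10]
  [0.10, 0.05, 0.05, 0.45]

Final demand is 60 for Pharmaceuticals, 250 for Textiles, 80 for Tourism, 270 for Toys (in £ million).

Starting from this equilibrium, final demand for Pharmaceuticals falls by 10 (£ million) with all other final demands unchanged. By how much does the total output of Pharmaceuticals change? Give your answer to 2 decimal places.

Δx_1 = -29.40

I − A =
  [   0.55    -0.40    -0.40     0.00]
  [   0.00     1.00    -0.15    -0.15]
  [  -0.30    -0.40     0.85    -0.10]
  [  -0.10    -0.05    -0.05     0.55]
Compute the cofactors C_ij = (−1)^(i+j)·(3×3 minor ij) of I−A; the adjugate is their transpose:
adj(I−A) = Cᵀ =
  [ 0.419375   0.275000   0.253000   0.121000]
  [ 0.041250   0.184375   0.055500   0.060375]
  [ 0.178750   0.193750   0.292375   0.106000]
  [ 0.096250   0.084375   0.077625   0.296500]
det(I−A) = Σ_j (I−A)_1j·C_1j = (0.55)(0.419375) + (-0.40)(0.041250) + (-0.40)(0.178750) + (0.00)(0.096250) = 0.14265625
(I − A)⁻¹ = adj(I−A) / det(I−A) ≈
  [   2.9398     1.9277     1.7735     0.8482]
  [   0.2892     1.2924     0.3890     0.4232]
  [   1.2530     1.3582     2.0495     0.7430]
  [   0.6747     0.5915     0.5441     2.0784]
Δx = (I − A)⁻¹ Δd with Δd having -10 in the Pharmaceuticals component and 0 elsewhere.
So Δx_1 = L_11 · (-10), where L_11 = adj(I−A)_11 / det(I−A) = 0.419375 / 0.14265625.
Δx_1 = 0.419375 × (-10) / 0.14265625 = -4.19375 / 0.14265625 ≈ -29.40.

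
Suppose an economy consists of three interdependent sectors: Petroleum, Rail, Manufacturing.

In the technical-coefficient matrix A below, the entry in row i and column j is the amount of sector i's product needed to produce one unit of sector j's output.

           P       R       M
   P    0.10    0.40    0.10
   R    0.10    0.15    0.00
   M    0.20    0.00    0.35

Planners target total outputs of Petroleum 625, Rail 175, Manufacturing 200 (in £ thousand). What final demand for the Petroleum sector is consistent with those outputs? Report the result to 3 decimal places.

I − A =
  [   0.90    -0.40    -0.10]
  [  -0.10     0.85     0.00]
  [  -0.20     0.00     0.65]
d = (I − A) x:
  d_P = (+0.90)·625 + (-0.40)·175 + (-0.10)·200 = 472.500
  d_R = (-0.10)·625 + (+0.85)·175 + (+0.00)·200 = 86.250
  d_M = (-0.20)·625 + (+0.00)·175 + (+0.65)·200 = 5.000

d_P = 472.500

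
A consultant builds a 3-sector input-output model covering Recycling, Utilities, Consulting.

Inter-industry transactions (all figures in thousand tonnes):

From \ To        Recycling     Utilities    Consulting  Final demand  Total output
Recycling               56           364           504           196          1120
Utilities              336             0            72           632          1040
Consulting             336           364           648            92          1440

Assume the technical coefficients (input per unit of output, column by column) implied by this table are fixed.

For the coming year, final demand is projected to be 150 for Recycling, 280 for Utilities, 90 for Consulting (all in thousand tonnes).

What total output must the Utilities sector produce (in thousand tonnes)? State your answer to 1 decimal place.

Technical coefficients a_ij = z_ij / X_j:
  a_11 = 56/1120 = 0.05, a_21 = 336/1120 = 0.30, a_31 = 336/1120 = 0.30
  a_12 = 364/1040 = 0.35, a_22 = 0/1040 = 0.00, a_32 = 364/1040 = 0.35
  a_13 = 504/1440 = 0.35, a_23 = 72/1440 = 0.05, a_33 = 648/1440 = 0.45
I − A =
  [   0.95    -0.35    -0.35]
  [  -0.30     1.00    -0.05]
  [  -0.30    -0.35     0.55]
Cofactors of I−A, C_ij = (−1)^(i+j)·(minor ij) (rows/columns in the sector order above):
  C_11 = (1.00)(0.55) − (-0.05)(-0.35) = 0.5325
  C_12 = −[(-0.30)(0.55) − (-0.05)(-0.30)] = 0.1800
  C_13 = (-0.30)(-0.35) − (1.00)(-0.30) = 0.4050
  C_21 = −[(-0.35)(0.55) − (-0.35)(-0.35)] = 0.3150
  C_22 = (0.95)(0.55) − (-0.35)(-0.30) = 0.4175
  C_23 = −[(0.95)(-0.35) − (-0.35)(-0.30)] = 0.4375
  C_31 = (-0.35)(-0.05) − (-0.35)(1.00) = 0.3675
  C_32 = −[(0.95)(-0.05) − (-0.35)(-0.30)] = 0.1525
  C_33 = (0.95)(1.00) − (-0.35)(-0.30) = 0.8450
det(I−A) = Σ_j (I−A)_1j·C_1j = (0.95)(0.5325) + (-0.35)(0.1800) + (-0.35)(0.4050) = 0.301125
adj(I−A) = Cᵀ =
  [ 0.5325   0.3150   0.3675]
  [ 0.1800   0.4175   0.1525]
  [ 0.4050   0.4375   0.8450]
(I − A)⁻¹ = adj(I−A) / det(I−A) ≈
  [   1.7684     1.0461     1.2204]
  [   0.5978     1.3865     0.5064]
  [   1.3450     1.4529     2.8061]
x = (I − A)⁻¹ d = adj(I−A)·d / det(I−A), with det(I−A) = 0.301125:
  x_1 = (0.5325·150 + 0.3150·280 + 0.3675·90) / 0.301125 = 201.15 / 0.301125 ≈ 668.0
  x_2 = (0.1800·150 + 0.4175·280 + 0.1525·90) / 0.301125 = 157.625 / 0.301125 ≈ 523.5
  x_3 = (0.4050·150 + 0.4375·280 + 0.8450·90) / 0.301125 = 259.30 / 0.301125 ≈ 861.1

x_2 = 523.5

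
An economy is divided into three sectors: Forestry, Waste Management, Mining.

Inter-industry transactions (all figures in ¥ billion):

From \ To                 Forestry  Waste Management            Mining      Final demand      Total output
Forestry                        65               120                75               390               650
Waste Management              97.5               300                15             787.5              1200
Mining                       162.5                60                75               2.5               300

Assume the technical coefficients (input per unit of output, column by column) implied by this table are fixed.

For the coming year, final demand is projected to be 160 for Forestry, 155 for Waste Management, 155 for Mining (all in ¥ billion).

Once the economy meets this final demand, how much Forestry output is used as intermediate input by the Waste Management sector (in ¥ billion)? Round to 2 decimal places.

Technical coefficients a_ij = z_ij / X_j:
  a_FF = 65/650 = 0.10, a_WF = 97.5/650 = 0.15, a_MF = 162.5/650 = 0.25
  a_FW = 120/1200 = 0.10, a_WW = 300/1200 = 0.25, a_MW = 60/1200 = 0.05
  a_FM = 75/300 = 0.25, a_WM = 15/300 = 0.05, a_MM = 75/300 = 0.25
I − A =
  [   0.90    -0.10    -0.25]
  [  -0.15     0.75    -0.05]
  [  -0.25    -0.05     0.75]
Cofactors of I−A, C_ij = (−1)^(i+j)·(minor ij) (rows/columns in the sector order above):
  C_11 = (0.75)(0.75) − (-0.05)(-0.05) = 0.5600
  C_12 = −[(-0.15)(0.75) − (-0.05)(-0.25)] = 0.1250
  C_13 = (-0.15)(-0.05) − (0.75)(-0.25) = 0.1950
  C_21 = −[(-0.10)(0.75) − (-0.25)(-0.05)] = 0.0875
  C_22 = (0.90)(0.75) − (-0.25)(-0.25) = 0.6125
  C_23 = −[(0.90)(-0.05) − (-0.10)(-0.25)] = 0.0700
  C_31 = (-0.10)(-0.05) − (-0.25)(0.75) = 0.1925
  C_32 = −[(0.90)(-0.05) − (-0.25)(-0.15)] = 0.0825
  C_33 = (0.90)(0.75) − (-0.10)(-0.15) = 0.6600
det(I−A) = Σ_j (I−A)_1j·C_1j = (0.90)(0.5600) + (-0.10)(0.1250) + (-0.25)(0.1950) = 0.44275
adj(I−A) = Cᵀ =
  [ 0.5600   0.0875   0.1925]
  [ 0.1250   0.6125   0.0825]
  [ 0.1950   0.0700   0.6600]
(I − A)⁻¹ = adj(I−A) / det(I−A) ≈
  [   1.2648     0.1976     0.4348]
  [   0.2823     1.3834     0.1863]
  [   0.4404     0.1581     1.4907]
First solve x = (I − A)⁻¹ d = adj(I−A)·d / det(I−A); in particular x_W = (0.1250·160 + 0.6125·155 + 0.0825·155) / 0.44275 = 127.725 / 0.44275 ≈ 288.4811.
Intermediate flow from F to W: z_FW = a_FW · x_W = 0.10 × 127.725 / 0.44275 = 12.7725 / 0.44275 ≈ 28.85.

z_FW = 28.85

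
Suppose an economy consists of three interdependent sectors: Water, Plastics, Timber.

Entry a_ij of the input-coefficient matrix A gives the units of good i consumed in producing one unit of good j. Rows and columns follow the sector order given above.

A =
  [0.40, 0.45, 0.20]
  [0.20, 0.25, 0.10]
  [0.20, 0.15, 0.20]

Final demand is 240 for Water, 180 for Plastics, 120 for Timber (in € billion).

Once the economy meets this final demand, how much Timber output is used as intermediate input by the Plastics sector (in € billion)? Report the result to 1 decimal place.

z_TP = 86.2

I − A =
  [   0.60    -0.45    -0.20]
  [  -0.20     0.75    -0.10]
  [  -0.20    -0.15     0.80]
Cofactors of I−A, C_ij = (−1)^(i+j)·(minor ij) (rows/columns in the sector order above):
  C_11 = (0.75)(0.80) − (-0.10)(-0.15) = 0.5850
  C_12 = −[(-0.20)(0.80) − (-0.10)(-0.20)] = 0.1800
  C_13 = (-0.20)(-0.15) − (0.75)(-0.20) = 0.1800
  C_21 = −[(-0.45)(0.80) − (-0.20)(-0.15)] = 0.3900
  C_22 = (0.60)(0.80) − (-0.20)(-0.20) = 0.4400
  C_23 = −[(0.60)(-0.15) − (-0.45)(-0.20)] = 0.1800
  C_31 = (-0.45)(-0.10) − (-0.20)(0.75) = 0.1950
  C_32 = −[(0.60)(-0.10) − (-0.20)(-0.20)] = 0.1000
  C_33 = (0.60)(0.75) − (-0.45)(-0.20) = 0.3600
det(I−A) = Σ_j (I−A)_1j·C_1j = (0.60)(0.5850) + (-0.45)(0.1800) + (-0.20)(0.1800) = 0.2340
adj(I−A) = Cᵀ =
  [ 0.5850   0.3900   0.1950]
  [ 0.1800   0.4400   0.1000]
  [ 0.1800   0.1800   0.3600]
(I − A)⁻¹ = adj(I−A) / det(I−A) ≈
  [   2.5000     1.6667     0.8333]
  [   0.7692     1.8803     0.4274]
  [   0.7692     0.7692     1.5385]
First solve x = (I − A)⁻¹ d = adj(I−A)·d / det(I−A); in particular x_P = (0.1800·240 + 0.4400·180 + 0.1000·120) / 0.2340 = 134.40 / 0.2340 ≈ 574.359.
Intermediate flow from T to P: z_TP = a_TP · x_P = 0.15 × 134.40 / 0.2340 = 20.16 / 0.2340 ≈ 86.2.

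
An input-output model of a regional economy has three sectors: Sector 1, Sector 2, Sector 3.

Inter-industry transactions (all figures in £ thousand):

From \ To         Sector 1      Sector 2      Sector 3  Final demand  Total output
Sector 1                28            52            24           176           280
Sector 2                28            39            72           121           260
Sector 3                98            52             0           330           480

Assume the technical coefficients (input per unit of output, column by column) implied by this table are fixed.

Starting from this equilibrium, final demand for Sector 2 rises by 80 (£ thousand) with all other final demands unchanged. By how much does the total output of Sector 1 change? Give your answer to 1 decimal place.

Technical coefficients a_ij = z_ij / X_j:
  a_11 = 28/280 = 0.10, a_21 = 28/280 = 0.10, a_31 = 98/280 = 0.35
  a_12 = 52/260 = 0.20, a_22 = 39/260 = 0.15, a_32 = 52/260 = 0.20
  a_13 = 24/480 = 0.05, a_23 = 72/480 = 0.15, a_33 = 0/480 = 0.00
I − A =
  [   0.90    -0.20    -0.05]
  [  -0.10     0.85    -0.15]
  [  -0.35    -0.20     1.00]
Cofactors of I−A, C_ij = (−1)^(i+j)·(minor ij) (rows/columns in the sector order above):
  C_11 = (0.85)(1.00) − (-0.15)(-0.20) = 0.8200
  C_12 = −[(-0.10)(1.00) − (-0.15)(-0.35)] = 0.1525
  C_13 = (-0.10)(-0.20) − (0.85)(-0.35) = 0.3175
  C_21 = −[(-0.20)(1.00) − (-0.05)(-0.20)] = 0.2100
  C_22 = (0.90)(1.00) − (-0.05)(-0.35) = 0.8825
  C_23 = −[(0.90)(-0.20) − (-0.20)(-0.35)] = 0.2500
  C_31 = (-0.20)(-0.15) − (-0.05)(0.85) = 0.0725
  C_32 = −[(0.90)(-0.15) − (-0.05)(-0.10)] = 0.1400
  C_33 = (0.90)(0.85) − (-0.20)(-0.10) = 0.7450
det(I−A) = Σ_j (I−A)_1j·C_1j = (0.90)(0.8200) + (-0.20)(0.1525) + (-0.05)(0.3175) = 0.691625
adj(I−A) = Cᵀ =
  [ 0.8200   0.2100   0.0725]
  [ 0.1525   0.8825   0.1400]
  [ 0.3175   0.2500   0.7450]
(I − A)⁻¹ = adj(I−A) / det(I−A) ≈
  [   1.1856     0.3036     0.1048]
  [   0.2205     1.2760     0.2024]
  [   0.4591     0.3615     1.0772]
Δx = (I − A)⁻¹ Δd with Δd having +80 in the Sector 2 component and 0 elsewhere.
So Δx_1 = L_12 · (+80), where L_12 = adj(I−A)_12 / det(I−A) = 0.2100 / 0.691625.
Δx_1 = 0.2100 × (+80) / 0.691625 = 16.80 / 0.691625 ≈ 24.3.

Δx_1 = 24.3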